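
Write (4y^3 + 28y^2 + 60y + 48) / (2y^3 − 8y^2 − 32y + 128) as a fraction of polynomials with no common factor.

Repeated division with remainder:
  4y^3 + 28y^2 + 60y + 48 = (2)(2y^3 − 8y^2 − 32y + 128) + (44y^2 + 124y − 208)
  2y^3 − 8y^2 − 32y + 128 = ((1/22)y − 75/242)(44y^2 + 124y − 208) + ((1922/121)y + 7688/121)
  44y^2 + 124y − 208 = ((2662/961)y − 3146/961)((1922/121)y + 7688/121) + (0)
Last nonzero remainder: (1922/121)y + 7688/121. Dividing through by 1922/121 gives the monic gcd y + 4.
Cancel y + 4 from numerator and denominator to get the reduced form.

(2y^2 + 6y + 6)/(y^2 − 8y + 16)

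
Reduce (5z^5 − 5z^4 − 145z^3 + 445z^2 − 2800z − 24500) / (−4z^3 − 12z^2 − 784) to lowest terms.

By polynomial division,
  5z^5 − 5z^4 − 145z^3 + 445z^2 − 2800z − 24500 = (−(5/4)z^2 + 5z + 85/4)(−4z^3 − 12z^2 − 784) + (−280z^2 + 1120z − 7840)
  −4z^3 − 12z^2 − 784 = ((1/70)z + 1/10)(−280z^2 + 1120z − 7840) + (0)
Last nonzero remainder: −280z^2 + 1120z − 7840. Dividing through by −280 gives the monic gcd z^2 − 4z + 28.
Cancel z^2 − 4z + 28 from numerator and denominator to get the reduced form.

(−5z^3 − 15z^2 + 225z + 875)/(4z + 28)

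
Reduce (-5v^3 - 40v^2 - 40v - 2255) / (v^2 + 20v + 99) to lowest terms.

Euclidean algorithm in ℚ[v]:
  -5v^3 - 40v^2 - 40v - 2255 = (-5v + 60)(v^2 + 20v + 99) + (-745v - 8195)
  v^2 + 20v + 99 = (-(1/745)v - 9/745)(-745v - 8195) + (0)
Last nonzero remainder: -745v - 8195. Dividing through by -745 gives the monic gcd v + 11.
Cancel v + 11 from numerator and denominator to get the reduced form.

(-5v^2 + 15v - 205)/(v + 9)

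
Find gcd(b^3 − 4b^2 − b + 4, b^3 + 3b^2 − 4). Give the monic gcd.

b − 1

Euclidean algorithm in ℚ[b]:
  b^3 − 4b^2 − b + 4 = (b^3 + 3b^2 − 4) + (−7b^2 − b + 8)
  b^3 + 3b^2 − 4 = (−(1/7)b − 20/49)(−7b^2 − b + 8) + ((36/49)b − 36/49)
  −7b^2 − b + 8 = (−(343/36)b − 98/9)((36/49)b − 36/49) + (0)
Last nonzero remainder: (36/49)b − 36/49. Dividing through by 36/49 gives the monic gcd b − 1.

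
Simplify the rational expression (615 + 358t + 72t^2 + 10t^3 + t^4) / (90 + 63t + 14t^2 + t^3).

By polynomial division,
  t^4 + 10t^3 + 72t^2 + 358t + 615 = (t - 4)(t^3 + 14t^2 + 63t + 90) + (65t^2 + 520t + 975)
  t^3 + 14t^2 + 63t + 90 = ((1/65)t + 6/65)(65t^2 + 520t + 975) + (0)
Last nonzero remainder: 65t^2 + 520t + 975. Dividing through by 65 gives the monic gcd t^2 + 8t + 15.
Cancel t^2 + 8t + 15 from numerator and denominator to get the reduced form.

(41 + 2t + t^2)/(6 + t)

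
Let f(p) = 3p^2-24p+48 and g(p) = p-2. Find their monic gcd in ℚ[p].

Apply the Euclidean algorithm:
  3p^2-24p+48 = (3p-18)(p-2) + (12)
  p-2 = ((1/12)p-1/6)(12) + (0)
The last nonzero remainder is the constant 12, so the polynomials are coprime and gcd = 1.

1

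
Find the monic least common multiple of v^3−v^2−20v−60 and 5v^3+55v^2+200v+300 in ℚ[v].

v^4+5v^3−26v^2−180v−360

Euclidean algorithm in ℚ[v]:
  v^3−v^2−20v−60 = (1/5)(5v^3+55v^2+200v+300) + (−12v^2−60v−120)
  5v^3+55v^2+200v+300 = (−(5/12)v−5/2)(−12v^2−60v−120) + (0)
Last nonzero remainder: −12v^2−60v−120. Dividing through by −12 gives the monic gcd v^2+5v+10.
Then lcm(f, g) = f·g / gcd(f, g); expanding and making the result monic gives the answer.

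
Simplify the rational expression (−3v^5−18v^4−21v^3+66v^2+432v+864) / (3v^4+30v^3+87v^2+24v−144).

Apply the Euclidean algorithm:
  −3v^5−18v^4−21v^3+66v^2+432v+864 = (−v+4)(3v^4+30v^3+87v^2+24v−144) + (−54v^3−258v^2+192v+1440)
  3v^4+30v^3+87v^2+24v−144 = (−(1/18)v−47/162)(−54v^3−258v^2+192v+1440) + ((616/27)v^2+(4312/27)v+2464/9)
  −54v^3−258v^2+192v+1440 = (−(729/308)v+405/77)((616/27)v^2+(4312/27)v+2464/9) + (0)
Last nonzero remainder: (616/27)v^2+(4312/27)v+2464/9. Dividing through by 616/27 gives the monic gcd v^2+7v+12.
Cancel v^2+7v+12 from numerator and denominator to get the reduced form.

(−v^3+v^2−2v+24)/(v^2+3v−4)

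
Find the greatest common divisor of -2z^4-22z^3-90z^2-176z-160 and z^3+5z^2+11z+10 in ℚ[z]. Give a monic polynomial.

z^2+3z+5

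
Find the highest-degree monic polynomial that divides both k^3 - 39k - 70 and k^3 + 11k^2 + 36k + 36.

k + 2

Euclidean algorithm in ℚ[k]:
  k^3 - 39k - 70 = (k^3 + 11k^2 + 36k + 36) + (-11k^2 - 75k - 106)
  k^3 + 11k^2 + 36k + 36 = (-(1/11)k - 46/121)(-11k^2 - 75k - 106) + (-(260/121)k - 520/121)
  -11k^2 - 75k - 106 = ((1331/260)k + 6413/260)(-(260/121)k - 520/121) + (0)
Last nonzero remainder: -(260/121)k - 520/121. Dividing through by -260/121 gives the monic gcd k + 2.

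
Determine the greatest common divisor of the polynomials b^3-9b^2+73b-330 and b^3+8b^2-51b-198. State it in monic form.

Repeated division with remainder:
  b^3-9b^2+73b-330 = (b^3+8b^2-51b-198) + (-17b^2+124b-132)
  b^3+8b^2-51b-198 = (-(1/17)b-260/289)(-17b^2+124b-132) + ((15257/289)b-91542/289)
  -17b^2+124b-132 = (-(4913/15257)b+578/1387)((15257/289)b-91542/289) + (0)
Last nonzero remainder: (15257/289)b-91542/289. Dividing through by 15257/289 gives the monic gcd b-6.

b-6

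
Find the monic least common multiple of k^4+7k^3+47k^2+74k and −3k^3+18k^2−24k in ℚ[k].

k^6+k^5+13k^4−152k^3−68k^2+592k

Apply the Euclidean algorithm:
  k^4+7k^3+47k^2+74k = (−(1/3)k−13/3)(−3k^3+18k^2−24k) + (117k^2−30k)
  −3k^3+18k^2−24k = (−(1/39)k+224/1521)(117k^2−30k) + (−(9928/507)k)
  117k^2−30k = (−(59319/9928)k+7605/4964)(−(9928/507)k) + (0)
Last nonzero remainder: −(9928/507)k. Dividing through by −9928/507 gives the monic gcd k.
Then lcm(f, g) = f·g / gcd(f, g); expanding and making the result monic gives the answer.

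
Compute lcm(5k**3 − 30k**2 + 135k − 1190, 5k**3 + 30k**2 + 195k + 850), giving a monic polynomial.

Euclidean algorithm in ℚ[k]:
  5k**3 − 30k**2 + 135k − 1190 = (5k**3 + 30k**2 + 195k + 850) + (−60k**2 − 60k − 2040)
  5k**3 + 30k**2 + 195k + 850 = (−(1/12)k − 5/12)(−60k**2 − 60k − 2040) + (0)
Last nonzero remainder: −60k**2 − 60k − 2040. Dividing through by −60 gives the monic gcd k**2 + k + 34.
Then lcm(f, g) = f·g / gcd(f, g); expanding and making the result monic gives the answer.

k**4 − k**3 − 3k**2 − 103k − 1190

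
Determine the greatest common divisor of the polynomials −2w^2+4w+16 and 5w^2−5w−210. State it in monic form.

1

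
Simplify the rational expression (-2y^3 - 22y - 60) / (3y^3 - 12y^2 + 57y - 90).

Euclidean algorithm in ℚ[y]:
  -2y^3 - 22y - 60 = (-2/3)(3y^3 - 12y^2 + 57y - 90) + (-8y^2 + 16y - 120)
  3y^3 - 12y^2 + 57y - 90 = (-(3/8)y + 3/4)(-8y^2 + 16y - 120) + (0)
Last nonzero remainder: -8y^2 + 16y - 120. Dividing through by -8 gives the monic gcd y^2 - 2y + 15.
Cancel y^2 - 2y + 15 from numerator and denominator to get the reduced form.

(-2y - 4)/(3y - 6)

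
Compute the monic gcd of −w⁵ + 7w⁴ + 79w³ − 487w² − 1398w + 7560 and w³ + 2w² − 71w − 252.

w² − 2w − 63

Euclidean algorithm in ℚ[w]:
  −w⁵ + 7w⁴ + 79w³ − 487w² − 1398w + 7560 = (−w² + 9w − 10)(w³ + 2w² − 71w − 252) + (−80w² + 160w + 5040)
  w³ + 2w² − 71w − 252 = (−(1/80)w − 1/20)(−80w² + 160w + 5040) + (0)
Last nonzero remainder: −80w² + 160w + 5040. Dividing through by −80 gives the monic gcd w² − 2w − 63.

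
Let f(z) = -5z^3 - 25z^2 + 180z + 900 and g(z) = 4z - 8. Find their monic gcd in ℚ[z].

1

Apply the Euclidean algorithm:
  -5z^3 - 25z^2 + 180z + 900 = (-(5/4)z^2 - (35/4)z + 55/2)(4z - 8) + (1120)
  4z - 8 = ((1/280)z - 1/140)(1120) + (0)
The last nonzero remainder is the constant 1120, so the polynomials are coprime and gcd = 1.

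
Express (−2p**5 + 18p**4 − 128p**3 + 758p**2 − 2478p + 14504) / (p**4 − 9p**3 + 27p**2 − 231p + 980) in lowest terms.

By polynomial division,
  −2p**5 + 18p**4 − 128p**3 + 758p**2 − 2478p + 14504 = (−2p)(p**4 − 9p**3 + 27p**2 − 231p + 980) + (−74p**3 + 296p**2 − 518p + 14504)
  p**4 − 9p**3 + 27p**2 − 231p + 980 = (−(1/74)p + 5/74)(−74p**3 + 296p**2 − 518p + 14504) + (0)
Last nonzero remainder: −74p**3 + 296p**2 − 518p + 14504. Dividing through by −74 gives the monic gcd p**3 − 4p**2 + 7p − 196.
Cancel p**3 − 4p**2 + 7p − 196 from numerator and denominator to get the reduced form.

(−2p**2 + 10p − 74)/(p − 5)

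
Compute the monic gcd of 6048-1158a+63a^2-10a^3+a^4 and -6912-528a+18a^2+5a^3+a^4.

-864+42a-3a^2+a^3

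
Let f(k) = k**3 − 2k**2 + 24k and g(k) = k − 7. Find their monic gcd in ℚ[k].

By polynomial division,
  k**3 − 2k**2 + 24k = (k**2 + 5k + 59)(k − 7) + (413)
  k − 7 = ((1/413)k − 1/59)(413) + (0)
The last nonzero remainder is the constant 413, so the polynomials are coprime and gcd = 1.

1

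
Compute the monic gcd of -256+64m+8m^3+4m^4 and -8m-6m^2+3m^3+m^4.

-8+2m+m^2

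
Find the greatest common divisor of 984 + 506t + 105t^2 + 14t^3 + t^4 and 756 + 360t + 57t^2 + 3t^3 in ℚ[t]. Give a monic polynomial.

6 + t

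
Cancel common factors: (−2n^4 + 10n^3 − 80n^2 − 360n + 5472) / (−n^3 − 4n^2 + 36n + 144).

(2n^2 − 10n + 152)/(n + 4)

By polynomial division,
  −2n^4 + 10n^3 − 80n^2 − 360n + 5472 = (2n − 18)(−n^3 − 4n^2 + 36n + 144) + (−224n^2 + 8064)
  −n^3 − 4n^2 + 36n + 144 = ((1/224)n + 1/56)(−224n^2 + 8064) + (0)
Last nonzero remainder: −224n^2 + 8064. Dividing through by −224 gives the monic gcd n^2 − 36.
Cancel n^2 − 36 from numerator and denominator to get the reduced form.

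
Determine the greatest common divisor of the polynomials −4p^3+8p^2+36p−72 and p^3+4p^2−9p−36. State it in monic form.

Euclidean algorithm in ℚ[p]:
  −4p^3+8p^2+36p−72 = (−4)(p^3+4p^2−9p−36) + (24p^2−216)
  p^3+4p^2−9p−36 = ((1/24)p+1/6)(24p^2−216) + (0)
Last nonzero remainder: 24p^2−216. Dividing through by 24 gives the monic gcd p^2−9.

p^2−9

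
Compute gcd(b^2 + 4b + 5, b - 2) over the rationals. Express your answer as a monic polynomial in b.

1

Euclidean algorithm in ℚ[b]:
  b^2 + 4b + 5 = (b + 6)(b - 2) + (17)
  b - 2 = ((1/17)b - 2/17)(17) + (0)
The last nonzero remainder is the constant 17, so the polynomials are coprime and gcd = 1.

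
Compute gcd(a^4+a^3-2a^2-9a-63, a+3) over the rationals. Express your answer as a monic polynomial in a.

Apply the Euclidean algorithm:
  a^4+a^3-2a^2-9a-63 = (a^3-2a^2+4a-21)(a+3) + (0)
The last nonzero remainder a+3 is already monic.

a+3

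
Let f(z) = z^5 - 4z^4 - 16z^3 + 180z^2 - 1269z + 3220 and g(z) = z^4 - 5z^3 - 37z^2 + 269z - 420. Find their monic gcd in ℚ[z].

z^3 - 2z^2 - 43z + 140

By polynomial division,
  z^5 - 4z^4 - 16z^3 + 180z^2 - 1269z + 3220 = (z + 1)(z^4 - 5z^3 - 37z^2 + 269z - 420) + (26z^3 - 52z^2 - 1118z + 3640)
  z^4 - 5z^3 - 37z^2 + 269z - 420 = ((1/26)z - 3/26)(26z^3 - 52z^2 - 1118z + 3640) + (0)
Last nonzero remainder: 26z^3 - 52z^2 - 1118z + 3640. Dividing through by 26 gives the monic gcd z^3 - 2z^2 - 43z + 140.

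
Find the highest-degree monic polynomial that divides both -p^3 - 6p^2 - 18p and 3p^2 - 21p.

p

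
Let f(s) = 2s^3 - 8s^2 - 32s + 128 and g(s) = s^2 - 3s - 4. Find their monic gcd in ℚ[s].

Apply the Euclidean algorithm:
  2s^3 - 8s^2 - 32s + 128 = (2s - 2)(s^2 - 3s - 4) + (-30s + 120)
  s^2 - 3s - 4 = (-(1/30)s - 1/30)(-30s + 120) + (0)
Last nonzero remainder: -30s + 120. Dividing through by -30 gives the monic gcd s - 4.

s - 4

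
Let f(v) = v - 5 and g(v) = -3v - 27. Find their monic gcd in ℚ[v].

1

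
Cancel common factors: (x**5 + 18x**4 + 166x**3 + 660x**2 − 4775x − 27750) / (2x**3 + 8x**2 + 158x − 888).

(x**3 + 10x**2 − 25x − 250)/(2x − 8)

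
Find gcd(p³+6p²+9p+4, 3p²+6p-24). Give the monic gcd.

p+4

Euclidean algorithm in ℚ[p]:
  p³+6p²+9p+4 = ((1/3)p+4/3)(3p²+6p-24) + (9p+36)
  3p²+6p-24 = ((1/3)p-2/3)(9p+36) + (0)
Last nonzero remainder: 9p+36. Dividing through by 9 gives the monic gcd p+4.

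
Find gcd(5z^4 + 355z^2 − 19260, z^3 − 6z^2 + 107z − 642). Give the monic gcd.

z^3 − 6z^2 + 107z − 642

Apply the Euclidean algorithm:
  5z^4 + 355z^2 − 19260 = (5z + 30)(z^3 − 6z^2 + 107z − 642) + (0)
The last nonzero remainder z^3 − 6z^2 + 107z − 642 is already monic.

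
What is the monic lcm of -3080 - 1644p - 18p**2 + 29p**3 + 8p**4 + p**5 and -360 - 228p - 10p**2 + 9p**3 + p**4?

Repeated division with remainder:
  p**5 + 8p**4 + 29p**3 - 18p**2 - 1644p - 3080 = (p - 1)(p**4 + 9p**3 - 10p**2 - 228p - 360) + (48p**3 + 200p**2 - 1512p - 3440)
  p**4 + 9p**3 - 10p**2 - 228p - 360 = ((1/48)p + 29/288)(48p**3 + 200p**2 - 1512p - 3440) + ((49/36)p**2 - (49/12)p - 245/18)
  48p**3 + 200p**2 - 1512p - 3440 = ((1728/49)p + 12384/49)((49/36)p**2 - (49/12)p - 245/18) + (0)
Last nonzero remainder: (49/36)p**2 - (49/12)p - 245/18. Dividing through by 49/36 gives the monic gcd p**2 - 3p - 10.
Then lcm(f, g) = f·g / gcd(f, g); expanding and making the result monic gives the answer.

-110880 - 96144p - 23456p**2 - 816p**3 + 618p**4 + 161p**5 + 20p**6 + p**7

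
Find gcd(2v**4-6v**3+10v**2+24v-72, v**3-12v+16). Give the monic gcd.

v-2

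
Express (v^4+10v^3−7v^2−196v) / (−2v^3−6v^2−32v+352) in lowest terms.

(−v^3−14v^2−49v)/(2v^2+14v+88)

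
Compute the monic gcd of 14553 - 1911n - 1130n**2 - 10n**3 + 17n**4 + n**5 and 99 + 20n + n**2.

Repeated division with remainder:
  n**5 + 17n**4 - 10n**3 - 1130n**2 - 1911n + 14553 = (n**3 - 3n**2 - 49n + 147)(n**2 + 20n + 99) + (0)
The last nonzero remainder n**2 + 20n + 99 is already monic.

99 + 20n + n**2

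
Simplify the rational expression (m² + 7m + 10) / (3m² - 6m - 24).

Apply the Euclidean algorithm:
  m² + 7m + 10 = (1/3)(3m² - 6m - 24) + (9m + 18)
  3m² - 6m - 24 = ((1/3)m - 4/3)(9m + 18) + (0)
Last nonzero remainder: 9m + 18. Dividing through by 9 gives the monic gcd m + 2.
Cancel m + 2 from numerator and denominator to get the reduced form.

(m + 5)/(3m - 12)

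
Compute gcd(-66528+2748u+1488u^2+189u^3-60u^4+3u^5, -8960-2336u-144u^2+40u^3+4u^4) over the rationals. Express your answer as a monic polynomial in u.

-224-36u+u^3

Euclidean algorithm in ℚ[u]:
  3u^5-60u^4+189u^3+1488u^2+2748u-66528 = ((3/4)u-45/2)(4u^4+40u^3-144u^2-2336u-8960) + (1197u^3-43092u-268128)
  4u^4+40u^3-144u^2-2336u-8960 = ((4/1197)u+40/1197)(1197u^3-43092u-268128) + (0)
Last nonzero remainder: 1197u^3-43092u-268128. Dividing through by 1197 gives the monic gcd u^3-36u-224.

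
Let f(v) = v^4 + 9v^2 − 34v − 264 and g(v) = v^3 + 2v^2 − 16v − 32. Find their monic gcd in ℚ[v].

v − 4

Repeated division with remainder:
  v^4 + 9v^2 − 34v − 264 = (v − 2)(v^3 + 2v^2 − 16v − 32) + (29v^2 − 34v − 328)
  v^3 + 2v^2 − 16v − 32 = ((1/29)v + 92/841)(29v^2 − 34v − 328) + (−(816/841)v + 3264/841)
  29v^2 − 34v − 328 = (−(24389/816)v − 34481/408)(−(816/841)v + 3264/841) + (0)
Last nonzero remainder: −(816/841)v + 3264/841. Dividing through by −816/841 gives the monic gcd v − 4.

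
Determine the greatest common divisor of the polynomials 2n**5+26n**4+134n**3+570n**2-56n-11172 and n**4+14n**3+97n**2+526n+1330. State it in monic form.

n**3+9n**2+52n+266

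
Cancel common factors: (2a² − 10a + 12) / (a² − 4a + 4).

(2a − 6)/(a − 2)

By polynomial division,
  2a² − 10a + 12 = (2)(a² − 4a + 4) + (−2a + 4)
  a² − 4a + 4 = (−(1/2)a + 1)(−2a + 4) + (0)
Last nonzero remainder: −2a + 4. Dividing through by −2 gives the monic gcd a − 2.
Cancel a − 2 from numerator and denominator to get the reduced form.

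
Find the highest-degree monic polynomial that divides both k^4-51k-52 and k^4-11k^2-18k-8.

k^2-3k-4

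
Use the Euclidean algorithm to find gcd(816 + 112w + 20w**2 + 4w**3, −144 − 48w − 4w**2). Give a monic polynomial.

By polynomial division,
  4w**3 + 20w**2 + 112w + 816 = (−w + 7)(−4w**2 − 48w − 144) + (304w + 1824)
  −4w**2 − 48w − 144 = (−(1/76)w − 3/38)(304w + 1824) + (0)
Last nonzero remainder: 304w + 1824. Dividing through by 304 gives the monic gcd w + 6.

6 + w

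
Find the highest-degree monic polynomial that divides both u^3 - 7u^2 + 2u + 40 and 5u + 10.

Apply the Euclidean algorithm:
  u^3 - 7u^2 + 2u + 40 = ((1/5)u^2 - (9/5)u + 4)(5u + 10) + (0)
Last nonzero remainder: 5u + 10. Dividing through by 5 gives the monic gcd u + 2.

u + 2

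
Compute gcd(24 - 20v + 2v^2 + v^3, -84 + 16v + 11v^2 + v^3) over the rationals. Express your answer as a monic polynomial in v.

Repeated division with remainder:
  v^3 + 2v^2 - 20v + 24 = (v^3 + 11v^2 + 16v - 84) + (-9v^2 - 36v + 108)
  v^3 + 11v^2 + 16v - 84 = (-(1/9)v - 7/9)(-9v^2 - 36v + 108) + (0)
Last nonzero remainder: -9v^2 - 36v + 108. Dividing through by -9 gives the monic gcd v^2 + 4v - 12.

-12 + 4v + v^2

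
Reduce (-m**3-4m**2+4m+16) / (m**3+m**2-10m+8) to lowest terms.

(-m-2)/(m-1)

By polynomial division,
  -m**3-4m**2+4m+16 = (-1)(m**3+m**2-10m+8) + (-3m**2-6m+24)
  m**3+m**2-10m+8 = (-(1/3)m+1/3)(-3m**2-6m+24) + (0)
Last nonzero remainder: -3m**2-6m+24. Dividing through by -3 gives the monic gcd m**2+2m-8.
Cancel m**2+2m-8 from numerator and denominator to get the reduced form.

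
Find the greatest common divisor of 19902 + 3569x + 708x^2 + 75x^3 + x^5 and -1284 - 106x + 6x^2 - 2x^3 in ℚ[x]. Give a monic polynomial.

Euclidean algorithm in ℚ[x]:
  x^5 + 75x^3 + 708x^2 + 3569x + 19902 = (-(1/2)x^2 - (3/2)x - 31/2)(-2x^3 + 6x^2 - 106x - 1284) + (0)
Last nonzero remainder: -2x^3 + 6x^2 - 106x - 1284. Dividing through by -2 gives the monic gcd x^3 - 3x^2 + 53x + 642.

642 + 53x - 3x^2 + x^3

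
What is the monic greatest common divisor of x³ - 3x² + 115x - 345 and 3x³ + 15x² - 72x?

x - 3

Apply the Euclidean algorithm:
  x³ - 3x² + 115x - 345 = (1/3)(3x³ + 15x² - 72x) + (-8x² + 139x - 345)
  3x³ + 15x² - 72x = (-(3/8)x - 537/64)(-8x² + 139x - 345) + ((61755/64)x - 185265/64)
  -8x² + 139x - 345 = (-(512/61755)x + 64/537)((61755/64)x - 185265/64) + (0)
Last nonzero remainder: (61755/64)x - 185265/64. Dividing through by 61755/64 gives the monic gcd x - 3.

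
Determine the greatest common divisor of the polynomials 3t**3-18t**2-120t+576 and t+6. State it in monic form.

t+6

Euclidean algorithm in ℚ[t]:
  3t**3-18t**2-120t+576 = (3t**2-36t+96)(t+6) + (0)
The last nonzero remainder t+6 is already monic.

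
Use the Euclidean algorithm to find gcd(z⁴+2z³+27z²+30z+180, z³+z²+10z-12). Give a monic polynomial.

z²+2z+12

Euclidean algorithm in ℚ[z]:
  z⁴+2z³+27z²+30z+180 = (z+1)(z³+z²+10z-12) + (16z²+32z+192)
  z³+z²+10z-12 = ((1/16)z-1/16)(16z²+32z+192) + (0)
Last nonzero remainder: 16z²+32z+192. Dividing through by 16 gives the monic gcd z²+2z+12.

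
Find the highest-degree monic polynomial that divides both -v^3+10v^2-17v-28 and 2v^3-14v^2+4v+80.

v-4

By polynomial division,
  -v^3+10v^2-17v-28 = (-1/2)(2v^3-14v^2+4v+80) + (3v^2-15v+12)
  2v^3-14v^2+4v+80 = ((2/3)v-4/3)(3v^2-15v+12) + (-24v+96)
  3v^2-15v+12 = (-(1/8)v+1/8)(-24v+96) + (0)
Last nonzero remainder: -24v+96. Dividing through by -24 gives the monic gcd v-4.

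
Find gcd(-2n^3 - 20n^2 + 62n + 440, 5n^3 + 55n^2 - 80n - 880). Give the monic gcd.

Repeated division with remainder:
  -2n^3 - 20n^2 + 62n + 440 = (-2/5)(5n^3 + 55n^2 - 80n - 880) + (2n^2 + 30n + 88)
  5n^3 + 55n^2 - 80n - 880 = ((5/2)n - 10)(2n^2 + 30n + 88) + (0)
Last nonzero remainder: 2n^2 + 30n + 88. Dividing through by 2 gives the monic gcd n^2 + 15n + 44.

n^2 + 15n + 44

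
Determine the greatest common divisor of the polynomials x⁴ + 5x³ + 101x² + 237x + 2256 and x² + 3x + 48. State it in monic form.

Euclidean algorithm in ℚ[x]:
  x⁴ + 5x³ + 101x² + 237x + 2256 = (x² + 2x + 47)(x² + 3x + 48) + (0)
The last nonzero remainder x² + 3x + 48 is already monic.

x² + 3x + 48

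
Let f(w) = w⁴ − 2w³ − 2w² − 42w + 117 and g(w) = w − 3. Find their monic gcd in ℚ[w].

w − 3

Euclidean algorithm in ℚ[w]:
  w⁴ − 2w³ − 2w² − 42w + 117 = (w³ + w² + w − 39)(w − 3) + (0)
The last nonzero remainder w − 3 is already monic.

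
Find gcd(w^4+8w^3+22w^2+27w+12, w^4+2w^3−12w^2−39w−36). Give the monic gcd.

w^2+3w+3

Apply the Euclidean algorithm:
  w^4+8w^3+22w^2+27w+12 = (w^4+2w^3−12w^2−39w−36) + (6w^3+34w^2+66w+48)
  w^4+2w^3−12w^2−39w−36 = ((1/6)w−11/18)(6w^3+34w^2+66w+48) + (−(20/9)w^2−(20/3)w−20/3)
  6w^3+34w^2+66w+48 = (−(27/10)w−36/5)(−(20/9)w^2−(20/3)w−20/3) + (0)
Last nonzero remainder: −(20/9)w^2−(20/3)w−20/3. Dividing through by −20/9 gives the monic gcd w^2+3w+3.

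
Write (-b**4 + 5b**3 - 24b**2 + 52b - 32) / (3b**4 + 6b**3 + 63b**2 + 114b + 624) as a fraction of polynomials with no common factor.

By polynomial division,
  -b**4 + 5b**3 - 24b**2 + 52b - 32 = (-1/3)(3b**4 + 6b**3 + 63b**2 + 114b + 624) + (7b**3 - 3b**2 + 90b + 176)
  3b**4 + 6b**3 + 63b**2 + 114b + 624 = ((3/7)b + 51/49)(7b**3 - 3b**2 + 90b + 176) + ((1350/49)b**2 - (2700/49)b + 21600/49)
  7b**3 - 3b**2 + 90b + 176 = ((343/1350)b + 539/1350)((1350/49)b**2 - (2700/49)b + 21600/49) + (0)
Last nonzero remainder: (1350/49)b**2 - (2700/49)b + 21600/49. Dividing through by 1350/49 gives the monic gcd b**2 - 2b + 16.
Cancel b**2 - 2b + 16 from numerator and denominator to get the reduced form.

(-b**2 + 3b - 2)/(3b**2 + 12b + 39)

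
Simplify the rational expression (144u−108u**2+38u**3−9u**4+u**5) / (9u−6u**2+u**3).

By polynomial division,
  u**5−9u**4+38u**3−108u**2+144u = (u**2−3u+11)(u**3−6u**2+9u) + (−15u**2+45u)
  u**3−6u**2+9u = (−(1/15)u+1/5)(−15u**2+45u) + (0)
Last nonzero remainder: −15u**2+45u. Dividing through by −15 gives the monic gcd u**2−3u.
Cancel u**2−3u from numerator and denominator to get the reduced form.

(−48+20u−6u**2+u**3)/(−3+u)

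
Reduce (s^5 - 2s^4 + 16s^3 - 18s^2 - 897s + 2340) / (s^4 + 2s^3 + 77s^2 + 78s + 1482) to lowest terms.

(s^3 - 2s^2 - 23s + 60)/(s^2 + 2s + 38)

Apply the Euclidean algorithm:
  s^5 - 2s^4 + 16s^3 - 18s^2 - 897s + 2340 = (s - 4)(s^4 + 2s^3 + 77s^2 + 78s + 1482) + (-53s^3 + 212s^2 - 2067s + 8268)
  s^4 + 2s^3 + 77s^2 + 78s + 1482 = (-(1/53)s - 6/53)(-53s^3 + 212s^2 - 2067s + 8268) + (62s^2 + 2418)
  -53s^3 + 212s^2 - 2067s + 8268 = (-(53/62)s + 106/31)(62s^2 + 2418) + (0)
Last nonzero remainder: 62s^2 + 2418. Dividing through by 62 gives the monic gcd s^2 + 39.
Cancel s^2 + 39 from numerator and denominator to get the reduced form.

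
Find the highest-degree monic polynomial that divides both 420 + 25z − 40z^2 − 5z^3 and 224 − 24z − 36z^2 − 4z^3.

28 + 11z + z^2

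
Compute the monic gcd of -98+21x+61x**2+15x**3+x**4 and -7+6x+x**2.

Repeated division with remainder:
  x**4+15x**3+61x**2+21x-98 = (x**2+9x+14)(x**2+6x-7) + (0)
The last nonzero remainder x**2+6x-7 is already monic.

-7+6x+x**2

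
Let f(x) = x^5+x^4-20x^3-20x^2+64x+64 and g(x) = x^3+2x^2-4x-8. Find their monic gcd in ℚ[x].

By polynomial division,
  x^5+x^4-20x^3-20x^2+64x+64 = (x^2-x-14)(x^3+2x^2-4x-8) + (12x^2-48)
  x^3+2x^2-4x-8 = ((1/12)x+1/6)(12x^2-48) + (0)
Last nonzero remainder: 12x^2-48. Dividing through by 12 gives the monic gcd x^2-4.

x^2-4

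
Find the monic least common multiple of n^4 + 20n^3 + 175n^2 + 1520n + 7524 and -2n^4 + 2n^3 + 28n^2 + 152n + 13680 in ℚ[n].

Apply the Euclidean algorithm:
  n^4 + 20n^3 + 175n^2 + 1520n + 7524 = (-1/2)(-2n^4 + 2n^3 + 28n^2 + 152n + 13680) + (21n^3 + 189n^2 + 1596n + 14364)
  -2n^4 + 2n^3 + 28n^2 + 152n + 13680 = (-(2/21)n + 20/21)(21n^3 + 189n^2 + 1596n + 14364) + (0)
Last nonzero remainder: 21n^3 + 189n^2 + 1596n + 14364. Dividing through by 21 gives the monic gcd n^3 + 9n^2 + 76n + 684.
Then lcm(f, g) = f·g / gcd(f, g); expanding and making the result monic gives the answer.

n^5 + 10n^4 - 25n^3 - 230n^2 - 7676n - 75240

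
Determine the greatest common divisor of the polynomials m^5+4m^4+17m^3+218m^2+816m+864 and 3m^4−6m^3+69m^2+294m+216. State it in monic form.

m^3−3m^2+26m+72

By polynomial division,
  m^5+4m^4+17m^3+218m^2+816m+864 = ((1/3)m+2)(3m^4−6m^3+69m^2+294m+216) + (6m^3−18m^2+156m+432)
  3m^4−6m^3+69m^2+294m+216 = ((1/2)m+1/2)(6m^3−18m^2+156m+432) + (0)
Last nonzero remainder: 6m^3−18m^2+156m+432. Dividing through by 6 gives the monic gcd m^3−3m^2+26m+72.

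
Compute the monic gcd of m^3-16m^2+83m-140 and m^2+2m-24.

Repeated division with remainder:
  m^3-16m^2+83m-140 = (m-18)(m^2+2m-24) + (143m-572)
  m^2+2m-24 = ((1/143)m+6/143)(143m-572) + (0)
Last nonzero remainder: 143m-572. Dividing through by 143 gives the monic gcd m-4.

m-4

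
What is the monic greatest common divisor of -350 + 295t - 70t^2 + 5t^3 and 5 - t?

-5 + t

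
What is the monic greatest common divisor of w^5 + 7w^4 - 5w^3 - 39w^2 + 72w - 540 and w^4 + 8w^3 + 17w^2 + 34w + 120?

Repeated division with remainder:
  w^5 + 7w^4 - 5w^3 - 39w^2 + 72w - 540 = (w - 1)(w^4 + 8w^3 + 17w^2 + 34w + 120) + (-14w^3 - 56w^2 - 14w - 420)
  w^4 + 8w^3 + 17w^2 + 34w + 120 = (-(1/14)w - 2/7)(-14w^3 - 56w^2 - 14w - 420) + (0)
Last nonzero remainder: -14w^3 - 56w^2 - 14w - 420. Dividing through by -14 gives the monic gcd w^3 + 4w^2 + w + 30.

w^3 + 4w^2 + w + 30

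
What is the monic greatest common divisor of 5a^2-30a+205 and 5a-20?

Repeated division with remainder:
  5a^2-30a+205 = (a-2)(5a-20) + (165)
  5a-20 = ((1/33)a-4/33)(165) + (0)
The last nonzero remainder is the constant 165, so the polynomials are coprime and gcd = 1.

1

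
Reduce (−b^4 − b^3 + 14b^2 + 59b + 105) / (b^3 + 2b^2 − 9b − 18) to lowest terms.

(−b^3 + 2b^2 + 8b + 35)/(b^2 − b − 6)

Apply the Euclidean algorithm:
  −b^4 − b^3 + 14b^2 + 59b + 105 = (−b + 1)(b^3 + 2b^2 − 9b − 18) + (3b^2 + 50b + 123)
  b^3 + 2b^2 − 9b − 18 = ((1/3)b − 44/9)(3b^2 + 50b + 123) + ((1750/9)b + 1750/3)
  3b^2 + 50b + 123 = ((27/1750)b + 369/1750)((1750/9)b + 1750/3) + (0)
Last nonzero remainder: (1750/9)b + 1750/3. Dividing through by 1750/9 gives the monic gcd b + 3.
Cancel b + 3 from numerator and denominator to get the reduced form.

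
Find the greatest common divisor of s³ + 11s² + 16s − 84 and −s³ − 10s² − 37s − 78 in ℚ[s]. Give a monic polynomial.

Euclidean algorithm in ℚ[s]:
  s³ + 11s² + 16s − 84 = (−1)(−s³ − 10s² − 37s − 78) + (s² − 21s − 162)
  −s³ − 10s² − 37s − 78 = (−s − 31)(s² − 21s − 162) + (−850s − 5100)
  s² − 21s − 162 = (−(1/850)s + 27/850)(−850s − 5100) + (0)
Last nonzero remainder: −850s − 5100. Dividing through by −850 gives the monic gcd s + 6.

s + 6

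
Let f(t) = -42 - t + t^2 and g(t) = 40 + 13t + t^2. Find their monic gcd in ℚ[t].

1

Euclidean algorithm in ℚ[t]:
  t^2 - t - 42 = (t^2 + 13t + 40) + (-14t - 82)
  t^2 + 13t + 40 = (-(1/14)t - 25/49)(-14t - 82) + (-90/49)
  -14t - 82 = ((343/45)t + 2009/45)(-90/49) + (0)
The last nonzero remainder is the constant -90/49, so the polynomials are coprime and gcd = 1.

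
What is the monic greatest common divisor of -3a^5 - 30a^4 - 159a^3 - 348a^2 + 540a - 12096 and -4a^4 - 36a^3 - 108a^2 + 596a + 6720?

a^3 + 14a^2 + 97a + 336

Apply the Euclidean algorithm:
  -3a^5 - 30a^4 - 159a^3 - 348a^2 + 540a - 12096 = ((3/4)a + 3/4)(-4a^4 - 36a^3 - 108a^2 + 596a + 6720) + (-51a^3 - 714a^2 - 4947a - 17136)
  -4a^4 - 36a^3 - 108a^2 + 596a + 6720 = ((4/51)a - 20/51)(-51a^3 - 714a^2 - 4947a - 17136) + (0)
Last nonzero remainder: -51a^3 - 714a^2 - 4947a - 17136. Dividing through by -51 gives the monic gcd a^3 + 14a^2 + 97a + 336.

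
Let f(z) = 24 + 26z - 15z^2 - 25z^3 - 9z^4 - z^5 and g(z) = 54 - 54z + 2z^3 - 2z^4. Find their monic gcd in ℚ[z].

Repeated division with remainder:
  -z^5 - 9z^4 - 25z^3 - 15z^2 + 26z + 24 = ((1/2)z + 5)(-2z^4 + 2z^3 - 54z + 54) + (-35z^3 + 12z^2 + 269z - 246)
  -2z^4 + 2z^3 - 54z + 54 = ((2/35)z - 46/1225)(-35z^3 + 12z^2 + 269z - 246) + (-(18278/1225)z^2 - (36556/1225)z + 54834/1225)
  -35z^3 + 12z^2 + 269z - 246 = ((42875/18278)z - 50225/9139)(-(18278/1225)z^2 - (36556/1225)z + 54834/1225) + (0)
Last nonzero remainder: -(18278/1225)z^2 - (36556/1225)z + 54834/1225. Dividing through by -18278/1225 gives the monic gcd z^2 + 2z - 3.

-3 + 2z + z^2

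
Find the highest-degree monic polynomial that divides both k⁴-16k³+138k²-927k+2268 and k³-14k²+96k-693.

k²-3k+63

By polynomial division,
  k⁴-16k³+138k²-927k+2268 = (k-2)(k³-14k²+96k-693) + (14k²-42k+882)
  k³-14k²+96k-693 = ((1/14)k-11/14)(14k²-42k+882) + (0)
Last nonzero remainder: 14k²-42k+882. Dividing through by 14 gives the monic gcd k²-3k+63.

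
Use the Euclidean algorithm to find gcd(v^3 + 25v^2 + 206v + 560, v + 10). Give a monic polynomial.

v + 10

Euclidean algorithm in ℚ[v]:
  v^3 + 25v^2 + 206v + 560 = (v^2 + 15v + 56)(v + 10) + (0)
The last nonzero remainder v + 10 is already monic.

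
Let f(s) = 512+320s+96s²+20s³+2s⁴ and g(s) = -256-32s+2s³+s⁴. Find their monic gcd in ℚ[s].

Euclidean algorithm in ℚ[s]:
  2s⁴+20s³+96s²+320s+512 = (2)(s⁴+2s³-32s-256) + (16s³+96s²+384s+1024)
  s⁴+2s³-32s-256 = ((1/16)s-1/4)(16s³+96s²+384s+1024) + (0)
Last nonzero remainder: 16s³+96s²+384s+1024. Dividing through by 16 gives the monic gcd s³+6s²+24s+64.

64+24s+6s²+s³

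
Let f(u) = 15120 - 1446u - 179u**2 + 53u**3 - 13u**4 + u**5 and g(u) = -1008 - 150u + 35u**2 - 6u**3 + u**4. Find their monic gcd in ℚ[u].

-336 + 62u - 9u**2 + u**3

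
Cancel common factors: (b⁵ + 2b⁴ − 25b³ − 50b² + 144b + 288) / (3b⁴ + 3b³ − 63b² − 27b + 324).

(b² − 2b − 8)/(3b − 9)

Euclidean algorithm in ℚ[b]:
  b⁵ + 2b⁴ − 25b³ − 50b² + 144b + 288 = ((1/3)b + 1/3)(3b⁴ + 3b³ − 63b² − 27b + 324) + (−5b³ − 20b² + 45b + 180)
  3b⁴ + 3b³ − 63b² − 27b + 324 = (−(3/5)b + 9/5)(−5b³ − 20b² + 45b + 180) + (0)
Last nonzero remainder: −5b³ − 20b² + 45b + 180. Dividing through by −5 gives the monic gcd b³ + 4b² − 9b − 36.
Cancel b³ + 4b² − 9b − 36 from numerator and denominator to get the reduced form.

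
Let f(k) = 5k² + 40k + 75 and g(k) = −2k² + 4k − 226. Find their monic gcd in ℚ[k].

Apply the Euclidean algorithm:
  5k² + 40k + 75 = (−5/2)(−2k² + 4k − 226) + (50k − 490)
  −2k² + 4k − 226 = (−(1/25)k − 39/125)(50k − 490) + (−9472/25)
  50k − 490 = (−(625/4736)k + 6125/4736)(−9472/25) + (0)
The last nonzero remainder is the constant −9472/25, so the polynomials are coprime and gcd = 1.

1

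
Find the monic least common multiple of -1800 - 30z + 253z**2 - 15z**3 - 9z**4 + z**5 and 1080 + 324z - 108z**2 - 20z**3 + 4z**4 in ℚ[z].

By polynomial division,
  z**5 - 9z**4 - 15z**3 + 253z**2 - 30z - 1800 = ((1/4)z - 1)(4z**4 - 20z**3 - 108z**2 + 324z + 1080) + (-8z**3 + 64z**2 + 24z - 720)
  4z**4 - 20z**3 - 108z**2 + 324z + 1080 = (-(1/2)z - 3/2)(-8z**3 + 64z**2 + 24z - 720) + (0)
Last nonzero remainder: -8z**3 + 64z**2 + 24z - 720. Dividing through by -8 gives the monic gcd z**3 - 8z**2 - 3z + 90.
Then lcm(f, g) = f·g / gcd(f, g); expanding and making the result monic gives the answer.

-5400 - 1890z + 729z**2 + 208z**3 - 42z**4 - 6z**5 + z**6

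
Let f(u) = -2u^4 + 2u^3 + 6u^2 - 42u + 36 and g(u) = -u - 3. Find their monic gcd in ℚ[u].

u + 3

Apply the Euclidean algorithm:
  -2u^4 + 2u^3 + 6u^2 - 42u + 36 = (2u^3 - 8u^2 + 18u - 12)(-u - 3) + (0)
Last nonzero remainder: -u - 3. Dividing through by -1 gives the monic gcd u + 3.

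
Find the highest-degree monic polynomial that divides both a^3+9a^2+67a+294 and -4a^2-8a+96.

Apply the Euclidean algorithm:
  a^3+9a^2+67a+294 = (-(1/4)a-7/4)(-4a^2-8a+96) + (77a+462)
  -4a^2-8a+96 = (-(4/77)a+16/77)(77a+462) + (0)
Last nonzero remainder: 77a+462. Dividing through by 77 gives the monic gcd a+6.

a+6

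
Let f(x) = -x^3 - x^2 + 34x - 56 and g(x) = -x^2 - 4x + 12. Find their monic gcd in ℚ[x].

Apply the Euclidean algorithm:
  -x^3 - x^2 + 34x - 56 = (x - 3)(-x^2 - 4x + 12) + (10x - 20)
  -x^2 - 4x + 12 = (-(1/10)x - 3/5)(10x - 20) + (0)
Last nonzero remainder: 10x - 20. Dividing through by 10 gives the monic gcd x - 2.

x - 2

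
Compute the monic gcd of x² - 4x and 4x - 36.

Euclidean algorithm in ℚ[x]:
  x² - 4x = ((1/4)x + 5/4)(4x - 36) + (45)
  4x - 36 = ((4/45)x - 4/5)(45) + (0)
The last nonzero remainder is the constant 45, so the polynomials are coprime and gcd = 1.

1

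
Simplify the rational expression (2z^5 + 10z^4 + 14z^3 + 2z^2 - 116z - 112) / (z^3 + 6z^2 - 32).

(2z^3 + 6z^2 + 18z + 14)/(z + 4)

Repeated division with remainder:
  2z^5 + 10z^4 + 14z^3 + 2z^2 - 116z - 112 = (2z^2 - 2z + 26)(z^3 + 6z^2 - 32) + (-90z^2 - 180z + 720)
  z^3 + 6z^2 - 32 = (-(1/90)z - 2/45)(-90z^2 - 180z + 720) + (0)
Last nonzero remainder: -90z^2 - 180z + 720. Dividing through by -90 gives the monic gcd z^2 + 2z - 8.
Cancel z^2 + 2z - 8 from numerator and denominator to get the reduced form.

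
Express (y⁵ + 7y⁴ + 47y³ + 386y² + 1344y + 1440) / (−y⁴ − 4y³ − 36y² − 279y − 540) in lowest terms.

Repeated division with remainder:
  y⁵ + 7y⁴ + 47y³ + 386y² + 1344y + 1440 = (−y − 3)(−y⁴ − 4y³ − 36y² − 279y − 540) + (−y³ − y² − 33y − 180)
  −y⁴ − 4y³ − 36y² − 279y − 540 = (y + 3)(−y³ − y² − 33y − 180) + (0)
Last nonzero remainder: −y³ − y² − 33y − 180. Dividing through by −1 gives the monic gcd y³ + y² + 33y + 180.
Cancel y³ + y² + 33y + 180 from numerator and denominator to get the reduced form.

(−y² − 6y − 8)/(y + 3)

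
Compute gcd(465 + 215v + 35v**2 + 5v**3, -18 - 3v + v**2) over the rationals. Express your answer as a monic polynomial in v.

3 + v

By polynomial division,
  5v**3 + 35v**2 + 215v + 465 = (5v + 50)(v**2 - 3v - 18) + (455v + 1365)
  v**2 - 3v - 18 = ((1/455)v - 6/455)(455v + 1365) + (0)
Last nonzero remainder: 455v + 1365. Dividing through by 455 gives the monic gcd v + 3.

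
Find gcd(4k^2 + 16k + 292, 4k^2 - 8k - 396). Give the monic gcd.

Apply the Euclidean algorithm:
  4k^2 + 16k + 292 = (4k^2 - 8k - 396) + (24k + 688)
  4k^2 - 8k - 396 = ((1/6)k - 46/9)(24k + 688) + (28084/9)
  24k + 688 = ((54/7021)k + 1548/7021)(28084/9) + (0)
The last nonzero remainder is the constant 28084/9, so the polynomials are coprime and gcd = 1.

1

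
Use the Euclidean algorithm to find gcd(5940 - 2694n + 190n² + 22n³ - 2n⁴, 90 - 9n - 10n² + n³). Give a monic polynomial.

By polynomial division,
  -2n⁴ + 22n³ + 190n² - 2694n + 5940 = (-2n + 2)(n³ - 10n² - 9n + 90) + (192n² - 2496n + 5760)
  n³ - 10n² - 9n + 90 = ((1/192)n + 1/64)(192n² - 2496n + 5760) + (0)
Last nonzero remainder: 192n² - 2496n + 5760. Dividing through by 192 gives the monic gcd n² - 13n + 30.

30 - 13n + n²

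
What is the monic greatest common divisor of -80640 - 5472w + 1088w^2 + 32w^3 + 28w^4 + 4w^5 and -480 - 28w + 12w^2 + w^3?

-48 + 2w + w^2

By polynomial division,
  4w^5 + 28w^4 + 32w^3 + 1088w^2 - 5472w - 80640 = (4w^2 - 20w + 384)(w^3 + 12w^2 - 28w - 480) + (-2160w^2 - 4320w + 103680)
  w^3 + 12w^2 - 28w - 480 = (-(1/2160)w - 1/216)(-2160w^2 - 4320w + 103680) + (0)
Last nonzero remainder: -2160w^2 - 4320w + 103680. Dividing through by -2160 gives the monic gcd w^2 + 2w - 48.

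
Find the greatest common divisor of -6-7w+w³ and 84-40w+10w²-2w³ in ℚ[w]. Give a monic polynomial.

-3+w

Repeated division with remainder:
  w³-7w-6 = (-1/2)(-2w³+10w²-40w+84) + (5w²-27w+36)
  -2w³+10w²-40w+84 = (-(2/5)w-4/25)(5w²-27w+36) + (-(748/25)w+2244/25)
  5w²-27w+36 = (-(125/748)w+75/187)(-(748/25)w+2244/25) + (0)
Last nonzero remainder: -(748/25)w+2244/25. Dividing through by -748/25 gives the monic gcd w-3.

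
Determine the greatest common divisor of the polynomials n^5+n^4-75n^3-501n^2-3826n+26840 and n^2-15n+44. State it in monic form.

n^2-15n+44

By polynomial division,
  n^5+n^4-75n^3-501n^2-3826n+26840 = (n^3+16n^2+121n+610)(n^2-15n+44) + (0)
The last nonzero remainder n^2-15n+44 is already monic.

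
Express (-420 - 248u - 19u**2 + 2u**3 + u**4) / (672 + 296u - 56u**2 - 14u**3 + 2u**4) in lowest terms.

(30 + 7u + u**2)/(-48 - 4u + 2u**2)

Euclidean algorithm in ℚ[u]:
  u**4 + 2u**3 - 19u**2 - 248u - 420 = (1/2)(2u**4 - 14u**3 - 56u**2 + 296u + 672) + (9u**3 + 9u**2 - 396u - 756)
  2u**4 - 14u**3 - 56u**2 + 296u + 672 = ((2/9)u - 16/9)(9u**3 + 9u**2 - 396u - 756) + (48u**2 - 240u - 672)
  9u**3 + 9u**2 - 396u - 756 = ((3/16)u + 9/8)(48u**2 - 240u - 672) + (0)
Last nonzero remainder: 48u**2 - 240u - 672. Dividing through by 48 gives the monic gcd u**2 - 5u - 14.
Cancel u**2 - 5u - 14 from numerator and denominator to get the reduced form.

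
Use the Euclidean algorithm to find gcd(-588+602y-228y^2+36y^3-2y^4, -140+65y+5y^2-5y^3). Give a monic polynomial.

By polynomial division,
  -2y^4+36y^3-228y^2+602y-588 = ((2/5)y-34/5)(-5y^3+5y^2+65y-140) + (-220y^2+1100y-1540)
  -5y^3+5y^2+65y-140 = ((1/44)y+1/11)(-220y^2+1100y-1540) + (0)
Last nonzero remainder: -220y^2+1100y-1540. Dividing through by -220 gives the monic gcd y^2-5y+7.

7-5y+y^2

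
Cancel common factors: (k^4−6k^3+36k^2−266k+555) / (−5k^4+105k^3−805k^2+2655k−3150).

(−k^2−2k−37)/(5k^2−65k+210)

Repeated division with remainder:
  k^4−6k^3+36k^2−266k+555 = (−1/5)(−5k^4+105k^3−805k^2+2655k−3150) + (15k^3−125k^2+265k−75)
  −5k^4+105k^3−805k^2+2655k−3150 = (−(1/3)k+38/9)(15k^3−125k^2+265k−75) + (−(1700/9)k^2+(13600/9)k−8500/3)
  15k^3−125k^2+265k−75 = (−(27/340)k+9/340)(−(1700/9)k^2+(13600/9)k−8500/3) + (0)
Last nonzero remainder: −(1700/9)k^2+(13600/9)k−8500/3. Dividing through by −1700/9 gives the monic gcd k^2−8k+15.
Cancel k^2−8k+15 from numerator and denominator to get the reduced form.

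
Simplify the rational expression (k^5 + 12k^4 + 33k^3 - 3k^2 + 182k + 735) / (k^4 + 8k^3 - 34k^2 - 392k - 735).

Apply the Euclidean algorithm:
  k^5 + 12k^4 + 33k^3 - 3k^2 + 182k + 735 = (k + 4)(k^4 + 8k^3 - 34k^2 - 392k - 735) + (35k^3 + 525k^2 + 2485k + 3675)
  k^4 + 8k^3 - 34k^2 - 392k - 735 = ((1/35)k - 1/5)(35k^3 + 525k^2 + 2485k + 3675) + (0)
Last nonzero remainder: 35k^3 + 525k^2 + 2485k + 3675. Dividing through by 35 gives the monic gcd k^3 + 15k^2 + 71k + 105.
Cancel k^3 + 15k^2 + 71k + 105 from numerator and denominator to get the reduced form.

(k^2 - 3k + 7)/(k - 7)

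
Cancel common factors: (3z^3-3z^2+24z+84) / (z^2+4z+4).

By polynomial division,
  3z^3-3z^2+24z+84 = (3z-15)(z^2+4z+4) + (72z+144)
  z^2+4z+4 = ((1/72)z+1/36)(72z+144) + (0)
Last nonzero remainder: 72z+144. Dividing through by 72 gives the monic gcd z+2.
Cancel z+2 from numerator and denominator to get the reduced form.

(3z^2-9z+42)/(z+2)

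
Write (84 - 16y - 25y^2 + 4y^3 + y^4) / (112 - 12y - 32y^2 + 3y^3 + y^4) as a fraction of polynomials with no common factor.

By polynomial division,
  y^4 + 4y^3 - 25y^2 - 16y + 84 = (y^4 + 3y^3 - 32y^2 - 12y + 112) + (y^3 + 7y^2 - 4y - 28)
  y^4 + 3y^3 - 32y^2 - 12y + 112 = (y - 4)(y^3 + 7y^2 - 4y - 28) + (0)
The last nonzero remainder y^3 + 7y^2 - 4y - 28 is already monic.
Cancel y^3 + 7y^2 - 4y - 28 from numerator and denominator to get the reduced form.

(-3 + y)/(-4 + y)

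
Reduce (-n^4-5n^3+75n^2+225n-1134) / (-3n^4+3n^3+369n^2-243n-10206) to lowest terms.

(n-3)/(3n-27)

Repeated division with remainder:
  -n^4-5n^3+75n^2+225n-1134 = (1/3)(-3n^4+3n^3+369n^2-243n-10206) + (-6n^3-48n^2+306n+2268)
  -3n^4+3n^3+369n^2-243n-10206 = ((1/2)n-9/2)(-6n^3-48n^2+306n+2268) + (0)
Last nonzero remainder: -6n^3-48n^2+306n+2268. Dividing through by -6 gives the monic gcd n^3+8n^2-51n-378.
Cancel n^3+8n^2-51n-378 from numerator and denominator to get the reduced form.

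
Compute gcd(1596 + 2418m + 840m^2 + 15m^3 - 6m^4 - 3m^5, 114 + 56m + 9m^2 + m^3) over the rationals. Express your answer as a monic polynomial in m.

38 + 6m + m^2

By polynomial division,
  -3m^5 - 6m^4 + 15m^3 + 840m^2 + 2418m + 1596 = (-3m^2 + 21m - 6)(m^3 + 9m^2 + 56m + 114) + (60m^2 + 360m + 2280)
  m^3 + 9m^2 + 56m + 114 = ((1/60)m + 1/20)(60m^2 + 360m + 2280) + (0)
Last nonzero remainder: 60m^2 + 360m + 2280. Dividing through by 60 gives the monic gcd m^2 + 6m + 38.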